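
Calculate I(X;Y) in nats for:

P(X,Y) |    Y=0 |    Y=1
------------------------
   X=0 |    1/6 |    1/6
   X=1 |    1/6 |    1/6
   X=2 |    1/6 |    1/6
0.0000 nats

Mutual information: I(X;Y) = H(X) + H(Y) - H(X,Y)

Marginals:
P(X) = (1/3, 1/3, 1/3), H(X) = 1.0986 nats
P(Y) = (1/2, 1/2), H(Y) = 0.6931 nats

Joint entropy: H(X,Y) = 1.7918 nats

I(X;Y) = 1.0986 + 0.6931 - 1.7918 = 0.0000 nats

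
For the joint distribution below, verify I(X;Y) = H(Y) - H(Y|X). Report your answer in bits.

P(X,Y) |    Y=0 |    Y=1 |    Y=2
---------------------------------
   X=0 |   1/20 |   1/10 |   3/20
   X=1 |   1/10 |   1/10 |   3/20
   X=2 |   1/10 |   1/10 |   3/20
I(X;Y) = 0.0121 bits

Mutual information has multiple equivalent forms:
- I(X;Y) = H(X) - H(X|Y)
- I(X;Y) = H(Y) - H(Y|X)
- I(X;Y) = H(X) + H(Y) - H(X,Y)

Computing all quantities:
H(X) = 1.5813, H(Y) = 1.5395, H(X,Y) = 3.1087
H(X|Y) = 1.5692, H(Y|X) = 1.5274

Verification:
H(X) - H(X|Y) = 1.5813 - 1.5692 = 0.0121
H(Y) - H(Y|X) = 1.5395 - 1.5274 = 0.0121
H(X) + H(Y) - H(X,Y) = 1.5813 + 1.5395 - 3.1087 = 0.0121

All forms give I(X;Y) = 0.0121 bits. ✓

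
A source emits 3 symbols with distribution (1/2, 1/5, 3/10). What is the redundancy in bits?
0.0995 bits

Redundancy measures how far a source is from maximum entropy:
R = H_max - H(X)

Maximum entropy for 3 symbols: H_max = log_2(3) = 1.5850 bits
Actual entropy: H(X) = 1.4855 bits
Redundancy: R = 1.5850 - 1.4855 = 0.0995 bits

This redundancy represents potential for compression: the source could be compressed by 0.0995 bits per symbol.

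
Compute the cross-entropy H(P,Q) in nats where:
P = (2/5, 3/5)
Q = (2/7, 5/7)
0.7030 nats

Cross-entropy: H(P,Q) = -Σ p(x) log q(x)

Alternatively: H(P,Q) = H(P) + D_KL(P||Q)
H(P) = 0.6730 nats
D_KL(P||Q) = 0.0300 nats

H(P,Q) = 0.6730 + 0.0300 = 0.7030 nats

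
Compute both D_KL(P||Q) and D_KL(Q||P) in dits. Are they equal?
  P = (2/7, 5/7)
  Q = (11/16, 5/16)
D_KL(P||Q) = 0.1475, D_KL(Q||P) = 0.1500

KL divergence is not symmetric: D_KL(P||Q) ≠ D_KL(Q||P) in general.

D_KL(P||Q) = 0.1475 dits
D_KL(Q||P) = 0.1500 dits

No, they are not equal!

This asymmetry is why KL divergence is not a true distance metric.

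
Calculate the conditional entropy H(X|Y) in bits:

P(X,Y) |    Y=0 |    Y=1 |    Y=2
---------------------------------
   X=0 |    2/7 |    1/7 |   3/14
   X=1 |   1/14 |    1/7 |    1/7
0.8903 bits

Using the chain rule: H(X|Y) = H(X,Y) - H(Y)

First, compute H(X,Y) = 2.4677 bits

Marginal P(Y) = (5/14, 2/7, 5/14)
H(Y) = 1.5774 bits

H(X|Y) = H(X,Y) - H(Y) = 2.4677 - 1.5774 = 0.8903 bits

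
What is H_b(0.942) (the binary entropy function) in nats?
0.2214 nats

The binary entropy function is:
H(p) = -p log(p) - (1-p) log(1-p)

H(0.942) = -0.942 × log_e(0.942) - 0.058 × log_e(0.058)
H(0.942) = 0.2214 nats

Note: Binary entropy is maximized at p=0.5 (H=1 bit) and minimized at p=0 or p=1 (H=0).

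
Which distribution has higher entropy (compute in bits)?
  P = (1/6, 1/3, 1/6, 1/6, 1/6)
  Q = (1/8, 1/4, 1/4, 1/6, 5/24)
Q

Computing entropies in bits:
H(P) = 2.2516
H(Q) = 2.2773

Distribution Q has higher entropy.

Intuition: The distribution closer to uniform (more spread out) has higher entropy.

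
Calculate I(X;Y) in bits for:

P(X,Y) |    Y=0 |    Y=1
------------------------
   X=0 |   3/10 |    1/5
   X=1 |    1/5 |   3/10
0.0290 bits

Mutual information: I(X;Y) = H(X) + H(Y) - H(X,Y)

Marginals:
P(X) = (1/2, 1/2), H(X) = 1.0000 bits
P(Y) = (1/2, 1/2), H(Y) = 1.0000 bits

Joint entropy: H(X,Y) = 1.9710 bits

I(X;Y) = 1.0000 + 1.0000 - 1.9710 = 0.0290 bits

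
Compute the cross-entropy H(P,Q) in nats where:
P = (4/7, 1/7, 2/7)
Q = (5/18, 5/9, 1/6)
1.3279 nats

Cross-entropy: H(P,Q) = -Σ p(x) log q(x)

Alternatively: H(P,Q) = H(P) + D_KL(P||Q)
H(P) = 0.9557 nats
D_KL(P||Q) = 0.3722 nats

H(P,Q) = 0.9557 + 0.3722 = 1.3279 nats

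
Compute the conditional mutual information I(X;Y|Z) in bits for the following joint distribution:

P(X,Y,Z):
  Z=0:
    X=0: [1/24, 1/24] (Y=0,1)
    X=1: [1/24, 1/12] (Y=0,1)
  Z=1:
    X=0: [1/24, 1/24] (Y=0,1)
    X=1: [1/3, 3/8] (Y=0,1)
0.0043 bits

Conditional mutual information: I(X;Y|Z) = H(X|Z) + H(Y|Z) - H(X,Y|Z)

H(Z) = 0.7383
H(X,Z) = 1.3249 → H(X|Z) = 0.5866
H(Y,Z) = 1.7307 → H(Y|Z) = 0.9924
H(X,Y,Z) = 2.3129 → H(X,Y|Z) = 1.5746

I(X;Y|Z) = 0.5866 + 0.9924 - 1.5746 = 0.0043 bits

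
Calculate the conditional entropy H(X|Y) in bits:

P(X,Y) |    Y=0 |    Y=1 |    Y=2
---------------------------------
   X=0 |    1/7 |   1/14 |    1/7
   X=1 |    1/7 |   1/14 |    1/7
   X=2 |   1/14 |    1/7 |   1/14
1.5157 bits

Using the chain rule: H(X|Y) = H(X,Y) - H(Y)

First, compute H(X,Y) = 3.0931 bits

Marginal P(Y) = (5/14, 2/7, 5/14)
H(Y) = 1.5774 bits

H(X|Y) = H(X,Y) - H(Y) = 3.0931 - 1.5774 = 1.5157 bits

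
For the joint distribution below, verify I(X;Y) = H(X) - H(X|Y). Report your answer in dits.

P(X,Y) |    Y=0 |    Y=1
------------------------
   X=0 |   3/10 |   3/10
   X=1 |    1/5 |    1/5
I(X;Y) = 0.0000 dits

Mutual information has multiple equivalent forms:
- I(X;Y) = H(X) - H(X|Y)
- I(X;Y) = H(Y) - H(Y|X)
- I(X;Y) = H(X) + H(Y) - H(X,Y)

Computing all quantities:
H(X) = 0.2923, H(Y) = 0.3010, H(X,Y) = 0.5933
H(X|Y) = 0.2923, H(Y|X) = 0.3010

Verification:
H(X) - H(X|Y) = 0.2923 - 0.2923 = 0.0000
H(Y) - H(Y|X) = 0.3010 - 0.3010 = 0.0000
H(X) + H(Y) - H(X,Y) = 0.2923 + 0.3010 - 0.5933 = 0.0000

All forms give I(X;Y) = 0.0000 dits. ✓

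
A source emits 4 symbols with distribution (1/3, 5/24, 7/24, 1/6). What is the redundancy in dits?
0.0153 dits

Redundancy measures how far a source is from maximum entropy:
R = H_max - H(X)

Maximum entropy for 4 symbols: H_max = log_10(4) = 0.6021 dits
Actual entropy: H(X) = 0.5867 dits
Redundancy: R = 0.6021 - 0.5867 = 0.0153 dits

This redundancy represents potential for compression: the source could be compressed by 0.0153 dits per symbol.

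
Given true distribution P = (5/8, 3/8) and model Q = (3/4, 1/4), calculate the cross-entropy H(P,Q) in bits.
1.0094 bits

Cross-entropy: H(P,Q) = -Σ p(x) log q(x)

Alternatively: H(P,Q) = H(P) + D_KL(P||Q)
H(P) = 0.9544 bits
D_KL(P||Q) = 0.0550 bits

H(P,Q) = 0.9544 + 0.0550 = 1.0094 bits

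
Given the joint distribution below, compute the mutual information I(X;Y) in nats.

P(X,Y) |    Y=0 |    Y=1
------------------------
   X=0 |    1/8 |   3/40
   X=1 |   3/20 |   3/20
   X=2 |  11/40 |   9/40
0.0038 nats

Mutual information: I(X;Y) = H(X) + H(Y) - H(X,Y)

Marginals:
P(X) = (1/5, 3/10, 1/2), H(X) = 1.0297 nats
P(Y) = (11/20, 9/20), H(Y) = 0.6881 nats

Joint entropy: H(X,Y) = 1.7140 nats

I(X;Y) = 1.0297 + 0.6881 - 1.7140 = 0.0038 nats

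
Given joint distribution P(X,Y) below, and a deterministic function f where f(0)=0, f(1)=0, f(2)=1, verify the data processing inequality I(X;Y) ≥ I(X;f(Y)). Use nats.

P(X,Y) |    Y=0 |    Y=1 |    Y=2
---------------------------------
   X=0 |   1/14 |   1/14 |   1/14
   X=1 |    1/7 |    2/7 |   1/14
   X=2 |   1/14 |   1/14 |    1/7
I(X;Y) = 0.0687, I(X;f(Y)) = 0.0588, inequality holds: 0.0687 ≥ 0.0588

Data Processing Inequality: For any Markov chain X → Y → Z, we have I(X;Y) ≥ I(X;Z).

Here Z = f(Y) is a deterministic function of Y, forming X → Y → Z.

Original I(X;Y) = 0.0687 nats

After applying f:
P(X,Z) where Z=f(Y):
- P(X,Z=0) = P(X,Y=0) + P(X,Y=1)
- P(X,Z=1) = P(X,Y=2)

I(X;Z) = I(X;f(Y)) = 0.0588 nats

Verification: 0.0687 ≥ 0.0588 ✓

Information cannot be created by processing; the function f can only lose information about X.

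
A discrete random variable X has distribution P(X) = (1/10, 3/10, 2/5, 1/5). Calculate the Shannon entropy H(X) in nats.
1.2799 nats

Shannon entropy is H(X) = -Σ p(x) log p(x).

For P = (1/10, 3/10, 2/5, 1/5):
H = -1/10 × log_e(1/10) -3/10 × log_e(3/10) -2/5 × log_e(2/5) -1/5 × log_e(1/5)
H = 1.2799 nats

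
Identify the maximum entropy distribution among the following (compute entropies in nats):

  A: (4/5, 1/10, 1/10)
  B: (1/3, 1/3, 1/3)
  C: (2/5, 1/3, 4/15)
B

For a discrete distribution over n outcomes, entropy is maximized by the uniform distribution.

Computing entropies:
H(A) = 0.6390 nats
H(B) = 1.0986 nats
H(C) = 1.0852 nats

The uniform distribution (where all probabilities equal 1/3) achieves the maximum entropy of log_e(3) = 1.0986 nats.

Distribution B has the highest entropy.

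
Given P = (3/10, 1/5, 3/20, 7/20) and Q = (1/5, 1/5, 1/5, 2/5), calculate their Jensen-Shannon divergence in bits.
0.0111 bits

Jensen-Shannon divergence is:
JSD(P||Q) = 0.5 × D_KL(P||M) + 0.5 × D_KL(Q||M)
where M = 0.5 × (P + Q) is the mixture distribution.

M = 0.5 × (3/10, 1/5, 3/20, 7/20) + 0.5 × (1/5, 1/5, 1/5, 2/5) = (1/4, 1/5, 7/40, 3/8)

D_KL(P||M) = 0.0107 bits
D_KL(Q||M) = 0.0114 bits

JSD(P||Q) = 0.5 × 0.0107 + 0.5 × 0.0114 = 0.0111 bits

Unlike KL divergence, JSD is symmetric and bounded: 0 ≤ JSD ≤ log(2).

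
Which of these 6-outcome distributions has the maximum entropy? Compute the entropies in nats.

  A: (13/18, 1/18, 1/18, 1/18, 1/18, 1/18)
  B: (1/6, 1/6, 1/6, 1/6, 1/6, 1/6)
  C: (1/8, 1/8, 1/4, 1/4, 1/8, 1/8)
B

For a discrete distribution over n outcomes, entropy is maximized by the uniform distribution.

Computing entropies:
H(A) = 1.0379 nats
H(B) = 1.7918 nats
H(C) = 1.7329 nats

The uniform distribution (where all probabilities equal 1/6) achieves the maximum entropy of log_e(6) = 1.7918 nats.

Distribution B has the highest entropy.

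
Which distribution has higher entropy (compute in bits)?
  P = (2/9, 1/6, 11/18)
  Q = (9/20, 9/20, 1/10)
Q

Computing entropies in bits:
H(P) = 1.3472
H(Q) = 1.3690

Distribution Q has higher entropy.

Intuition: The distribution closer to uniform (more spread out) has higher entropy.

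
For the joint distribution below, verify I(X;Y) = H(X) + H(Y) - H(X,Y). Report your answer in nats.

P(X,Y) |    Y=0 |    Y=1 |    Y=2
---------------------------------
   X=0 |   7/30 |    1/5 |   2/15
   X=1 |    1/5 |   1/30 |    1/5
I(X;Y) = 0.0651 nats

Mutual information has multiple equivalent forms:
- I(X;Y) = H(X) - H(X|Y)
- I(X;Y) = H(Y) - H(Y|X)
- I(X;Y) = H(X) + H(Y) - H(X,Y)

Computing all quantities:
H(X) = 0.6842, H(Y) = 1.0681, H(X,Y) = 1.6873
H(X|Y) = 0.6191, H(Y|X) = 1.0030

Verification:
H(X) - H(X|Y) = 0.6842 - 0.6191 = 0.0651
H(Y) - H(Y|X) = 1.0681 - 1.0030 = 0.0651
H(X) + H(Y) - H(X,Y) = 0.6842 + 1.0681 - 1.6873 = 0.0651

All forms give I(X;Y) = 0.0651 nats. ✓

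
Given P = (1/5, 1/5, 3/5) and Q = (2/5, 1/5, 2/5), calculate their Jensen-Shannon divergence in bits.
0.0390 bits

Jensen-Shannon divergence is:
JSD(P||Q) = 0.5 × D_KL(P||M) + 0.5 × D_KL(Q||M)
where M = 0.5 × (P + Q) is the mixture distribution.

M = 0.5 × (1/5, 1/5, 3/5) + 0.5 × (2/5, 1/5, 2/5) = (3/10, 1/5, 1/2)

D_KL(P||M) = 0.0408 bits
D_KL(Q||M) = 0.0372 bits

JSD(P||Q) = 0.5 × 0.0408 + 0.5 × 0.0372 = 0.0390 bits

Unlike KL divergence, JSD is symmetric and bounded: 0 ≤ JSD ≤ log(2).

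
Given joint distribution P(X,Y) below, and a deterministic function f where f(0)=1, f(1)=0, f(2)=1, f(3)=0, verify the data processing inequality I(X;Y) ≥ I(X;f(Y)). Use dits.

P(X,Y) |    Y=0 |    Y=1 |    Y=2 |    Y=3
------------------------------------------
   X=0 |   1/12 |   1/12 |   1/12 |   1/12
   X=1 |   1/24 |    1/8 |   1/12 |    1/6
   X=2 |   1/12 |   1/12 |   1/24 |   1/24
I(X;Y) = 0.0193, I(X;f(Y)) = 0.0088, inequality holds: 0.0193 ≥ 0.0088

Data Processing Inequality: For any Markov chain X → Y → Z, we have I(X;Y) ≥ I(X;Z).

Here Z = f(Y) is a deterministic function of Y, forming X → Y → Z.

Original I(X;Y) = 0.0193 dits

After applying f:
P(X,Z) where Z=f(Y):
- P(X,Z=0) = P(X,Y=1) + P(X,Y=3)
- P(X,Z=1) = P(X,Y=0) + P(X,Y=2)

I(X;Z) = I(X;f(Y)) = 0.0088 dits

Verification: 0.0193 ≥ 0.0088 ✓

Information cannot be created by processing; the function f can only lose information about X.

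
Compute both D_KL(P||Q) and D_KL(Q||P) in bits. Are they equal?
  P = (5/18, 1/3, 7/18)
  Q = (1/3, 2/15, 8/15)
D_KL(P||Q) = 0.1904, D_KL(Q||P) = 0.1545

KL divergence is not symmetric: D_KL(P||Q) ≠ D_KL(Q||P) in general.

D_KL(P||Q) = 0.1904 bits
D_KL(Q||P) = 0.1545 bits

No, they are not equal!

This asymmetry is why KL divergence is not a true distance metric.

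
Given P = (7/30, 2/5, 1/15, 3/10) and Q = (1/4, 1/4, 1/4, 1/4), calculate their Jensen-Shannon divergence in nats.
0.0383 nats

Jensen-Shannon divergence is:
JSD(P||Q) = 0.5 × D_KL(P||M) + 0.5 × D_KL(Q||M)
where M = 0.5 × (P + Q) is the mixture distribution.

M = 0.5 × (7/30, 2/5, 1/15, 3/10) + 0.5 × (1/4, 1/4, 1/4, 1/4) = (0.241667, 13/40, 0.158333, 11/40)

D_KL(P||M) = 0.0433 nats
D_KL(Q||M) = 0.0332 nats

JSD(P||Q) = 0.5 × 0.0433 + 0.5 × 0.0332 = 0.0383 nats

Unlike KL divergence, JSD is symmetric and bounded: 0 ≤ JSD ≤ log(2).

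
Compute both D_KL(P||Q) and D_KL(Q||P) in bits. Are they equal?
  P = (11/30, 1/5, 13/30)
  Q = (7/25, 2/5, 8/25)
D_KL(P||Q) = 0.1322, D_KL(Q||P) = 0.1511

KL divergence is not symmetric: D_KL(P||Q) ≠ D_KL(Q||P) in general.

D_KL(P||Q) = 0.1322 bits
D_KL(Q||P) = 0.1511 bits

No, they are not equal!

This asymmetry is why KL divergence is not a true distance metric.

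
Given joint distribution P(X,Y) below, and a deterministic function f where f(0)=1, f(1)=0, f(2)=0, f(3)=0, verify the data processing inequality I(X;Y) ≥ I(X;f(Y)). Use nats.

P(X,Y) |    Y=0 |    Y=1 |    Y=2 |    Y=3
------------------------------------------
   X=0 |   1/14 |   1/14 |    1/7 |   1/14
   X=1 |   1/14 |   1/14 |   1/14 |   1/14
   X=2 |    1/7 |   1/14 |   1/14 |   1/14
I(X;Y) = 0.0284, I(X;f(Y)) = 0.0185, inequality holds: 0.0284 ≥ 0.0185

Data Processing Inequality: For any Markov chain X → Y → Z, we have I(X;Y) ≥ I(X;Z).

Here Z = f(Y) is a deterministic function of Y, forming X → Y → Z.

Original I(X;Y) = 0.0284 nats

After applying f:
P(X,Z) where Z=f(Y):
- P(X,Z=0) = P(X,Y=1) + P(X,Y=2) + P(X,Y=3)
- P(X,Z=1) = P(X,Y=0)

I(X;Z) = I(X;f(Y)) = 0.0185 nats

Verification: 0.0284 ≥ 0.0185 ✓

Information cannot be created by processing; the function f can only lose information about X.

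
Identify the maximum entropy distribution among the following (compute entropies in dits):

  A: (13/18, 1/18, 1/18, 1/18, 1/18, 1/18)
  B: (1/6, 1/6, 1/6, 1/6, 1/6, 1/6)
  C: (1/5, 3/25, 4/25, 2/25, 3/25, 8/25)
B

For a discrete distribution over n outcomes, entropy is maximized by the uniform distribution.

Computing entropies:
H(A) = 0.4508 dits
H(B) = 0.7782 dits
H(C) = 0.7342 dits

The uniform distribution (where all probabilities equal 1/6) achieves the maximum entropy of log_10(6) = 0.7782 dits.

Distribution B has the highest entropy.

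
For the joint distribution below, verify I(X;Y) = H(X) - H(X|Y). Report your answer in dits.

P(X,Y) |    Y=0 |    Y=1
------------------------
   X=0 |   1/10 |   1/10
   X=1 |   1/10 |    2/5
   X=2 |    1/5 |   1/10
I(X;Y) = 0.0405 dits

Mutual information has multiple equivalent forms:
- I(X;Y) = H(X) - H(X|Y)
- I(X;Y) = H(Y) - H(Y|X)
- I(X;Y) = H(X) + H(Y) - H(X,Y)

Computing all quantities:
H(X) = 0.4472, H(Y) = 0.2923, H(X,Y) = 0.6990
H(X|Y) = 0.4067, H(Y|X) = 0.2518

Verification:
H(X) - H(X|Y) = 0.4472 - 0.4067 = 0.0405
H(Y) - H(Y|X) = 0.2923 - 0.2518 = 0.0405
H(X) + H(Y) - H(X,Y) = 0.4472 + 0.2923 - 0.6990 = 0.0405

All forms give I(X;Y) = 0.0405 dits. ✓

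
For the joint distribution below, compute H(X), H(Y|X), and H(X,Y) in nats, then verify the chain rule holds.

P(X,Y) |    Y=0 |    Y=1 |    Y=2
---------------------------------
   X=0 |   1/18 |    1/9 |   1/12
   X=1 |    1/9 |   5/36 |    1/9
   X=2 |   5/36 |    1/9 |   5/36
H(X,Y) = 2.1667, H(X) = 1.0817, H(Y|X) = 1.0850 (all in nats)

Chain rule: H(X,Y) = H(X) + H(Y|X)

Left side — joint entropy directly:
H(X,Y) = -Σ p(x,y) log p(x,y) = 2.1667 nats

Right side — compute H(Y|X) from the conditional distributions:
P(X) = (1/4, 13/36, 7/18), so H(X) = 1.0817 nats
H(Y|X) = Σ_x P(X=x) · H(Y|X=x):
  P(Y|X=0) = (2/9, 4/9, 1/3), H(Y|X=0) = 1.0609, weight P(X=0) = 1/4
  P(Y|X=1) = (4/13, 5/13, 4/13), H(Y|X=1) = 1.0928, weight P(X=1) = 13/36
  P(Y|X=2) = (5/14, 2/7, 5/14), H(Y|X=2) = 1.0934, weight P(X=2) = 7/18
H(Y|X) = 1.0850 nats

H(X) + H(Y|X) = 1.0817 + 1.0850 = 2.1667 nats

Both sides equal 2.1667 nats. ✓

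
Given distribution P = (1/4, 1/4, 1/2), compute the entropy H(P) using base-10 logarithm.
0.4515 dits

Shannon entropy is H(X) = -Σ p(x) log p(x).

For P = (1/4, 1/4, 1/2):
H = -1/4 × log_10(1/4) -1/4 × log_10(1/4) -1/2 × log_10(1/2)
H = 0.4515 dits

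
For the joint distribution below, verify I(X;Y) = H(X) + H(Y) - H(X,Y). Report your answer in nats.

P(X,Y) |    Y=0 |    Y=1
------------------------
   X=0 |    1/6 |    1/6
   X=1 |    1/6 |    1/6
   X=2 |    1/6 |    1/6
I(X;Y) = 0.0000 nats

Mutual information has multiple equivalent forms:
- I(X;Y) = H(X) - H(X|Y)
- I(X;Y) = H(Y) - H(Y|X)
- I(X;Y) = H(X) + H(Y) - H(X,Y)

Computing all quantities:
H(X) = 1.0986, H(Y) = 0.6931, H(X,Y) = 1.7918
H(X|Y) = 1.0986, H(Y|X) = 0.6931

Verification:
H(X) - H(X|Y) = 1.0986 - 1.0986 = 0.0000
H(Y) - H(Y|X) = 0.6931 - 0.6931 = 0.0000
H(X) + H(Y) - H(X,Y) = 1.0986 + 0.6931 - 1.7918 = 0.0000

All forms give I(X;Y) = 0.0000 nats. ✓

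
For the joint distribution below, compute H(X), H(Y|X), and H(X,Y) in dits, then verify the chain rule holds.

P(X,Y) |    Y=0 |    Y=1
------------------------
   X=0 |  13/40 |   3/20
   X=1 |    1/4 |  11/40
H(X,Y) = 0.5869, H(X) = 0.3005, H(Y|X) = 0.2864 (all in dits)

Chain rule: H(X,Y) = H(X) + H(Y|X)

Left side — joint entropy directly:
H(X,Y) = -Σ p(x,y) log p(x,y) = 0.5869 dits

Right side — compute H(Y|X) from the conditional distributions:
P(X) = (19/40, 21/40), so H(X) = 0.3005 dits
H(Y|X) = Σ_x P(X=x) · H(Y|X=x):
  P(Y|X=0) = (13/19, 6/19), H(Y|X=0) = 0.2708, weight P(X=0) = 19/40
  P(Y|X=1) = (10/21, 11/21), H(Y|X=1) = 0.3005, weight P(X=1) = 21/40
H(Y|X) = 0.2864 dits

H(X) + H(Y|X) = 0.3005 + 0.2864 = 0.5869 dits

Both sides equal 0.5869 dits. ✓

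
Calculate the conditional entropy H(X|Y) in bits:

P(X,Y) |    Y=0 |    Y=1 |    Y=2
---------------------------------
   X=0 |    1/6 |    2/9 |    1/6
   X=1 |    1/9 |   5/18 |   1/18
0.9455 bits

Using the chain rule: H(X|Y) = H(X,Y) - H(Y)

First, compute H(X,Y) = 2.4411 bits

Marginal P(Y) = (5/18, 1/2, 2/9)
H(Y) = 1.4955 bits

H(X|Y) = H(X,Y) - H(Y) = 2.4411 - 1.4955 = 0.9455 bits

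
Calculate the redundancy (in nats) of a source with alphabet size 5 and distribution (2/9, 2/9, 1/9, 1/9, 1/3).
0.0865 nats

Redundancy measures how far a source is from maximum entropy:
R = H_max - H(X)

Maximum entropy for 5 symbols: H_max = log_e(5) = 1.6094 nats
Actual entropy: H(X) = 1.5230 nats
Redundancy: R = 1.6094 - 1.5230 = 0.0865 nats

This redundancy represents potential for compression: the source could be compressed by 0.0865 nats per symbol.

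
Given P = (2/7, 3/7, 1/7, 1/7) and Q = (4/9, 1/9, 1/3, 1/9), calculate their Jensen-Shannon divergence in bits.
0.1141 bits

Jensen-Shannon divergence is:
JSD(P||Q) = 0.5 × D_KL(P||M) + 0.5 × D_KL(Q||M)
where M = 0.5 × (P + Q) is the mixture distribution.

M = 0.5 × (2/7, 3/7, 1/7, 1/7) + 0.5 × (4/9, 1/9, 1/3, 1/9) = (0.365079, 0.269841, 5/21, 0.126984)

D_KL(P||M) = 0.1040 bits
D_KL(Q||M) = 0.1243 bits

JSD(P||Q) = 0.5 × 0.1040 + 0.5 × 0.1243 = 0.1141 bits

Unlike KL divergence, JSD is symmetric and bounded: 0 ≤ JSD ≤ log(2).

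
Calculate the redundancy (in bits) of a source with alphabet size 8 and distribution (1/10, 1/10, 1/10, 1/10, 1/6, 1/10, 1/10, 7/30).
0.0861 bits

Redundancy measures how far a source is from maximum entropy:
R = H_max - H(X)

Maximum entropy for 8 symbols: H_max = log_2(8) = 3.0000 bits
Actual entropy: H(X) = 2.9139 bits
Redundancy: R = 3.0000 - 2.9139 = 0.0861 bits

This redundancy represents potential for compression: the source could be compressed by 0.0861 bits per symbol.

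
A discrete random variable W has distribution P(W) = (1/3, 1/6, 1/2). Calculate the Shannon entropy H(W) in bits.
1.4591 bits

Shannon entropy is H(X) = -Σ p(x) log p(x).

For P = (1/3, 1/6, 1/2):
H = -1/3 × log_2(1/3) -1/6 × log_2(1/6) -1/2 × log_2(1/2)
H = 1.4591 bits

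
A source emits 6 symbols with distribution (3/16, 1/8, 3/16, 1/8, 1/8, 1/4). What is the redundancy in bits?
0.0543 bits

Redundancy measures how far a source is from maximum entropy:
R = H_max - H(X)

Maximum entropy for 6 symbols: H_max = log_2(6) = 2.5850 bits
Actual entropy: H(X) = 2.5306 bits
Redundancy: R = 2.5850 - 2.5306 = 0.0543 bits

This redundancy represents potential for compression: the source could be compressed by 0.0543 bits per symbol.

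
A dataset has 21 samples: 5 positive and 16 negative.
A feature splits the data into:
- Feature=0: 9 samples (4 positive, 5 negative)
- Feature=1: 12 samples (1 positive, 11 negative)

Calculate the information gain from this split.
0.1306 bits

Information Gain = H(Y) - H(Y|Feature)

Before split:
P(positive) = 5/21 = 0.2381
H(Y) = 0.7919 bits

After split:
Feature=0: H = 0.9911 bits (weight = 9/21)
Feature=1: H = 0.4138 bits (weight = 12/21)
H(Y|Feature) = (9/21)×0.9911 + (12/21)×0.4138 = 0.6612 bits

Information Gain = 0.7919 - 0.6612 = 0.1306 bits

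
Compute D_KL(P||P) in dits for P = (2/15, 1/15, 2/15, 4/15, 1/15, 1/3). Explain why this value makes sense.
0.0000 dits

KL divergence satisfies the Gibbs inequality: D_KL(P||Q) ≥ 0 for all distributions P, Q.

D_KL(P||Q) = Σ p(x) log(p(x)/q(x))
Each term is p(x) × log_10(p(x)/p(x)) = p(x) × log_10(1) = 0, so the sum is 0.
D_KL(P||Q) = 0.0000 dits

When P = Q, the KL divergence is exactly 0, as there is no 'divergence' between identical distributions.

This non-negativity is a fundamental property: relative entropy cannot be negative because it measures how different Q is from P.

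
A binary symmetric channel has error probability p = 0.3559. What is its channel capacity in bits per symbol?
0.0608 bits

For a binary symmetric channel (BSC) with error probability p:
Capacity C = 1 - H(p) bits per symbol

where H(p) = -p log₂(p) - (1-p) log₂(1-p) is the binary entropy function.

H(0.3559) = 0.9392 bits
C = 1 - 0.9392 = 0.0608 bits per symbol

This means we can reliably transmit up to 0.0608 bits of information per channel use.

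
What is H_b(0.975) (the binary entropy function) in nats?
0.1169 nats

The binary entropy function is:
H(p) = -p log(p) - (1-p) log(1-p)

H(0.975) = -0.975 × log_e(0.975) - 0.025 × log_e(0.025)
H(0.975) = 0.1169 nats

Note: Binary entropy is maximized at p=0.5 (H=1 bit) and minimized at p=0 or p=1 (H=0).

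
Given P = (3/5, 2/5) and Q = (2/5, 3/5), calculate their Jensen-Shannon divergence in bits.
0.0290 bits

Jensen-Shannon divergence is:
JSD(P||Q) = 0.5 × D_KL(P||M) + 0.5 × D_KL(Q||M)
where M = 0.5 × (P + Q) is the mixture distribution.

M = 0.5 × (3/5, 2/5) + 0.5 × (2/5, 3/5) = (1/2, 1/2)

D_KL(P||M) = 0.0290 bits
D_KL(Q||M) = 0.0290 bits

JSD(P||Q) = 0.5 × 0.0290 + 0.5 × 0.0290 = 0.0290 bits

Unlike KL divergence, JSD is symmetric and bounded: 0 ≤ JSD ≤ log(2).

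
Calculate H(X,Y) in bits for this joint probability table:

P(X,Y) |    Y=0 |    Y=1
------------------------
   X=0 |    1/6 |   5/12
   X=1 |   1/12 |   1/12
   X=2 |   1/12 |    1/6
2.2842 bits

Joint entropy is H(X,Y) = -Σ_{x,y} p(x,y) log p(x,y).

Summing over all non-zero entries:
H(X,Y) = -[1/6·log_2(1/6) + 5/12·log_2(5/12) + 1/12·log_2(1/12) + 1/12·log_2(1/12) + 1/12·log_2(1/12) + 1/6·log_2(1/6)]
H(X,Y) = 2.2842 bits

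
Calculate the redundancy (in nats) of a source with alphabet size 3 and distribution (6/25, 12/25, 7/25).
0.0474 nats

Redundancy measures how far a source is from maximum entropy:
R = H_max - H(X)

Maximum entropy for 3 symbols: H_max = log_e(3) = 1.0986 nats
Actual entropy: H(X) = 1.0512 nats
Redundancy: R = 1.0986 - 1.0512 = 0.0474 nats

This redundancy represents potential for compression: the source could be compressed by 0.0474 nats per symbol.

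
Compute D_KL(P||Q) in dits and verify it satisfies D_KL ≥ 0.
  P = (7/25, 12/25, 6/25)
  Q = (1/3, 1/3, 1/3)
0.0206 dits

KL divergence satisfies the Gibbs inequality: D_KL(P||Q) ≥ 0 for all distributions P, Q.

D_KL(P||Q) = Σ p(x) log(p(x)/q(x))
Term by term:
  x=0: 7/25 × log_10[(7/25)/(1/3)] = -0.0212
  x=1: 12/25 × log_10[(12/25)/(1/3)] = 0.0760
  x=2: 6/25 × log_10[(6/25)/(1/3)] = -0.0342
D_KL(P||Q) = 0.0206 dits

D_KL(P||Q) = 0.0206 ≥ 0 ✓

This non-negativity is a fundamental property: relative entropy cannot be negative because it measures how different Q is from P.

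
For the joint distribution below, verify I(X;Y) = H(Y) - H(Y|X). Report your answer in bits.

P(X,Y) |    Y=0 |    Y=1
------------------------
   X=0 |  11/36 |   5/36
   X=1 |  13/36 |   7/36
I(X;Y) = 0.0011 bits

Mutual information has multiple equivalent forms:
- I(X;Y) = H(X) - H(X|Y)
- I(X;Y) = H(Y) - H(Y|X)
- I(X;Y) = H(X) + H(Y) - H(X,Y)

Computing all quantities:
H(X) = 0.9911, H(Y) = 0.9183, H(X,Y) = 1.9082
H(X|Y) = 0.9899, H(Y|X) = 0.9172

Verification:
H(X) - H(X|Y) = 0.9911 - 0.9899 = 0.0011
H(Y) - H(Y|X) = 0.9183 - 0.9172 = 0.0011
H(X) + H(Y) - H(X,Y) = 0.9911 + 0.9183 - 1.9082 = 0.0011

All forms give I(X;Y) = 0.0011 bits. ✓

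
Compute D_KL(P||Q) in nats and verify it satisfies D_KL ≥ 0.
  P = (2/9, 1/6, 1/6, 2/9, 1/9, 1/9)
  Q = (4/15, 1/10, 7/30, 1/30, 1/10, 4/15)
0.3246 nats

KL divergence satisfies the Gibbs inequality: D_KL(P||Q) ≥ 0 for all distributions P, Q.

D_KL(P||Q) = Σ p(x) log(p(x)/q(x))
Term by term:
  x=0: 2/9 × log_e[(2/9)/(4/15)] = -0.0405
  x=1: 1/6 × log_e[(1/6)/(1/10)] = 0.0851
  x=2: 1/6 × log_e[(1/6)/(7/30)] = -0.0561
  x=3: 2/9 × log_e[(2/9)/(1/30)] = 0.4216
  x=4: 1/9 × log_e[(1/9)/(1/10)] = 0.0117
  x=5: 1/9 × log_e[(1/9)/(4/15)] = -0.0973
D_KL(P||Q) = 0.3246 nats

D_KL(P||Q) = 0.3246 ≥ 0 ✓

This non-negativity is a fundamental property: relative entropy cannot be negative because it measures how different Q is from P.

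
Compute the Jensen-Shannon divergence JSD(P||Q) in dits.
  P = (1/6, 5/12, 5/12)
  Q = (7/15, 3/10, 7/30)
0.0238 dits

Jensen-Shannon divergence is:
JSD(P||Q) = 0.5 × D_KL(P||M) + 0.5 × D_KL(Q||M)
where M = 0.5 × (P + Q) is the mixture distribution.

M = 0.5 × (1/6, 5/12, 5/12) + 0.5 × (7/15, 3/10, 7/30) = (0.316667, 0.358333, 13/40)

D_KL(P||M) = 0.0258 dits
D_KL(Q||M) = 0.0219 dits

JSD(P||Q) = 0.5 × 0.0258 + 0.5 × 0.0219 = 0.0238 dits

Unlike KL divergence, JSD is symmetric and bounded: 0 ≤ JSD ≤ log(2).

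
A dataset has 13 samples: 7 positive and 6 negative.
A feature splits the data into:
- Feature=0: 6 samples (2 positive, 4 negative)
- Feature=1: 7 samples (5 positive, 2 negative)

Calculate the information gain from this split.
0.1071 bits

Information Gain = H(Y) - H(Y|Feature)

Before split:
P(positive) = 7/13 = 0.5385
H(Y) = 0.9957 bits

After split:
Feature=0: H = 0.9183 bits (weight = 6/13)
Feature=1: H = 0.8631 bits (weight = 7/13)
H(Y|Feature) = (6/13)×0.9183 + (7/13)×0.8631 = 0.8886 bits

Information Gain = 0.9957 - 0.8886 = 0.1071 bits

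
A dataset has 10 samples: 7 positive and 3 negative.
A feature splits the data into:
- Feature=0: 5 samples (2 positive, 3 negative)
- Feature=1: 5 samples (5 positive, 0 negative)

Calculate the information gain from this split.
0.3958 bits

Information Gain = H(Y) - H(Y|Feature)

Before split:
P(positive) = 7/10 = 0.7000
H(Y) = 0.8813 bits

After split:
Feature=0: H = 0.9710 bits (weight = 5/10)
Feature=1: H = 0.0000 bits (weight = 5/10)
H(Y|Feature) = (5/10)×0.9710 + (5/10)×0.0000 = 0.4855 bits

Information Gain = 0.8813 - 0.4855 = 0.3958 bits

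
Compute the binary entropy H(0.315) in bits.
0.8989 bits

The binary entropy function is:
H(p) = -p log(p) - (1-p) log(1-p)

H(0.315) = -0.315 × log_2(0.315) - 0.685 × log_2(0.685)
H(0.315) = 0.8989 bits

Note: Binary entropy is maximized at p=0.5 (H=1 bit) and minimized at p=0 or p=1 (H=0).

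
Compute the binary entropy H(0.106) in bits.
0.4877 bits

The binary entropy function is:
H(p) = -p log(p) - (1-p) log(1-p)

H(0.106) = -0.106 × log_2(0.106) - 0.894 × log_2(0.894)
H(0.106) = 0.4877 bits

Note: Binary entropy is maximized at p=0.5 (H=1 bit) and minimized at p=0 or p=1 (H=0).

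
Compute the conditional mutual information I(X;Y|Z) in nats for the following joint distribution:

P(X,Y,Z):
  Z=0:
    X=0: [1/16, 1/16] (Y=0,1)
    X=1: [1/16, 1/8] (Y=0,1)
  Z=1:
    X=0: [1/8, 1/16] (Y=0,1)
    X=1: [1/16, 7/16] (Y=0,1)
0.0994 nats

Conditional mutual information: I(X;Y|Z) = H(X|Z) + H(Y|Z) - H(X,Y|Z)

H(Z) = 0.6211
H(X,Z) = 1.2342 → H(X|Z) = 0.6132
H(Y,Z) = 1.2342 → H(Y|Z) = 0.6132
H(X,Y,Z) = 1.7480 → H(X,Y|Z) = 1.1269

I(X;Y|Z) = 0.6132 + 0.6132 - 1.1269 = 0.0994 nats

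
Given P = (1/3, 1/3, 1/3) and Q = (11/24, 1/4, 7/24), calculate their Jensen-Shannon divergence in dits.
0.0038 dits

Jensen-Shannon divergence is:
JSD(P||Q) = 0.5 × D_KL(P||M) + 0.5 × D_KL(Q||M)
where M = 0.5 × (P + Q) is the mixture distribution.

M = 0.5 × (1/3, 1/3, 1/3) + 0.5 × (11/24, 1/4, 7/24) = (0.395833, 7/24, 5/16)

D_KL(P||M) = 0.0038 dits
D_KL(Q||M) = 0.0037 dits

JSD(P||Q) = 0.5 × 0.0038 + 0.5 × 0.0037 = 0.0038 dits

Unlike KL divergence, JSD is symmetric and bounded: 0 ≤ JSD ≤ log(2).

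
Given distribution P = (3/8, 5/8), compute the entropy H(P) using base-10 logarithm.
0.2873 dits

Shannon entropy is H(X) = -Σ p(x) log p(x).

For P = (3/8, 5/8):
H = -3/8 × log_10(3/8) -5/8 × log_10(5/8)
H = 0.2873 dits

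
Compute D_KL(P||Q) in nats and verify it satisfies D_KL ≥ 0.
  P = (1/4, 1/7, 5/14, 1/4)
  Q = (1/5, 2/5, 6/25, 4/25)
0.1622 nats

KL divergence satisfies the Gibbs inequality: D_KL(P||Q) ≥ 0 for all distributions P, Q.

D_KL(P||Q) = Σ p(x) log(p(x)/q(x))
Term by term:
  x=0: 1/4 × log_e[(1/4)/(1/5)] = 0.0558
  x=1: 1/7 × log_e[(1/7)/(2/5)] = -0.1471
  x=2: 5/14 × log_e[(5/14)/(6/25)] = 0.1420
  x=3: 1/4 × log_e[(1/4)/(4/25)] = 0.1116
D_KL(P||Q) = 0.1622 nats

D_KL(P||Q) = 0.1622 ≥ 0 ✓

This non-negativity is a fundamental property: relative entropy cannot be negative because it measures how different Q is from P.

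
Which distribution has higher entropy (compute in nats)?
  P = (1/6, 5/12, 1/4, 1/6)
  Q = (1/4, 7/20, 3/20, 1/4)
Q

Computing entropies in nats:
H(P) = 1.3086
H(Q) = 1.3452

Distribution Q has higher entropy.

Intuition: The distribution closer to uniform (more spread out) has higher entropy.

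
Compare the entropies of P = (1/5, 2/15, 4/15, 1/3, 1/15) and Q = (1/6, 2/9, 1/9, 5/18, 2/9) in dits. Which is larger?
Q

Computing entropies in dits:
H(P) = 0.6470
H(Q) = 0.6806

Distribution Q has higher entropy.

Intuition: The distribution closer to uniform (more spread out) has higher entropy.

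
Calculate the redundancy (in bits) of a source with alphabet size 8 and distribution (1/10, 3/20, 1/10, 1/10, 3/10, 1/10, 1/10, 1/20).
0.1913 bits

Redundancy measures how far a source is from maximum entropy:
R = H_max - H(X)

Maximum entropy for 8 symbols: H_max = log_2(8) = 3.0000 bits
Actual entropy: H(X) = 2.8087 bits
Redundancy: R = 3.0000 - 2.8087 = 0.1913 bits

This redundancy represents potential for compression: the source could be compressed by 0.1913 bits per symbol.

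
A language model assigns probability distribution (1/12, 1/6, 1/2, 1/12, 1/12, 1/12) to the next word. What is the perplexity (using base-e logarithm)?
4.3645

Perplexity is e^H (or exp(H) for natural log).

First, H = -Σ p log p = 1.4735 nats
Perplexity = e^1.4735 = 4.3645

Interpretation: The model's uncertainty is equivalent to choosing uniformly among 4.4 options.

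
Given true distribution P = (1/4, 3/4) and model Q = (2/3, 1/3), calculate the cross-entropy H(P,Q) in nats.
0.9253 nats

Cross-entropy: H(P,Q) = -Σ p(x) log q(x)

Alternatively: H(P,Q) = H(P) + D_KL(P||Q)
H(P) = 0.5623 nats
D_KL(P||Q) = 0.3630 nats

H(P,Q) = 0.5623 + 0.3630 = 0.9253 nats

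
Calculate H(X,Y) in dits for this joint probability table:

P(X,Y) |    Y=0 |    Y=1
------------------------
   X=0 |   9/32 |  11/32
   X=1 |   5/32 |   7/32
0.5847 dits

Joint entropy is H(X,Y) = -Σ_{x,y} p(x,y) log p(x,y).

Summing over all non-zero entries:
H(X,Y) = -[9/32·log_10(9/32) + 11/32·log_10(11/32) + 5/32·log_10(5/32) + 7/32·log_10(7/32)]
H(X,Y) = 0.5847 dits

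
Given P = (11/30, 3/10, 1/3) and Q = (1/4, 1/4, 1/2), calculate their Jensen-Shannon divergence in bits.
0.0218 bits

Jensen-Shannon divergence is:
JSD(P||Q) = 0.5 × D_KL(P||M) + 0.5 × D_KL(Q||M)
where M = 0.5 × (P + Q) is the mixture distribution.

M = 0.5 × (11/30, 3/10, 1/3) + 0.5 × (1/4, 1/4, 1/2) = (0.308333, 11/40, 5/12)

D_KL(P||M) = 0.0220 bits
D_KL(Q||M) = 0.0215 bits

JSD(P||Q) = 0.5 × 0.0220 + 0.5 × 0.0215 = 0.0218 bits

Unlike KL divergence, JSD is symmetric and bounded: 0 ≤ JSD ≤ log(2).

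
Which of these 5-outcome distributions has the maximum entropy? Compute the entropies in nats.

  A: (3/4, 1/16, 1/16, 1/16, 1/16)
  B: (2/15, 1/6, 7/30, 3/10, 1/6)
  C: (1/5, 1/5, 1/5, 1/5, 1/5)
C

For a discrete distribution over n outcomes, entropy is maximized by the uniform distribution.

Computing entropies:
H(A) = 0.9089 nats
H(B) = 1.5667 nats
H(C) = 1.6094 nats

The uniform distribution (where all probabilities equal 1/5) achieves the maximum entropy of log_e(5) = 1.6094 nats.

Distribution C has the highest entropy.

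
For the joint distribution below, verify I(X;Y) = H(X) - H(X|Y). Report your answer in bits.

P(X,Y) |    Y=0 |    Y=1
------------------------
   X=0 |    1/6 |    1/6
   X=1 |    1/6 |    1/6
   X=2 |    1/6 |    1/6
I(X;Y) = 0.0000 bits

Mutual information has multiple equivalent forms:
- I(X;Y) = H(X) - H(X|Y)
- I(X;Y) = H(Y) - H(Y|X)
- I(X;Y) = H(X) + H(Y) - H(X,Y)

Computing all quantities:
H(X) = 1.5850, H(Y) = 1.0000, H(X,Y) = 2.5850
H(X|Y) = 1.5850, H(Y|X) = 1.0000

Verification:
H(X) - H(X|Y) = 1.5850 - 1.5850 = 0.0000
H(Y) - H(Y|X) = 1.0000 - 1.0000 = 0.0000
H(X) + H(Y) - H(X,Y) = 1.5850 + 1.0000 - 2.5850 = 0.0000

All forms give I(X;Y) = 0.0000 bits. ✓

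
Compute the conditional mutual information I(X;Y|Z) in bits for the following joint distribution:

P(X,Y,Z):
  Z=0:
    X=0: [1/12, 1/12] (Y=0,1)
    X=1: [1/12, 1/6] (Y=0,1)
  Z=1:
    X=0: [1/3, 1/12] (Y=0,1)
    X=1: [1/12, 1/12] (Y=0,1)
0.0443 bits

Conditional mutual information: I(X;Y|Z) = H(X|Z) + H(Y|Z) - H(X,Y|Z)

H(Z) = 0.9799
H(X,Z) = 1.8879 → H(X|Z) = 0.9080
H(Y,Z) = 1.8879 → H(Y|Z) = 0.9080
H(X,Y,Z) = 2.7516 → H(X,Y|Z) = 1.7718

I(X;Y|Z) = 0.9080 + 0.9080 - 1.7718 = 0.0443 bits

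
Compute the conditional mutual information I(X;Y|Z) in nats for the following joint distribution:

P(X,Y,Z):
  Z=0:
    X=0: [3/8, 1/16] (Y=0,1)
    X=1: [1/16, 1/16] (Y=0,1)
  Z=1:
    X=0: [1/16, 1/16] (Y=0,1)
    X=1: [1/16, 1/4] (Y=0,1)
0.0506 nats

Conditional mutual information: I(X;Y|Z) = H(X|Z) + H(Y|Z) - H(X,Y|Z)

H(Z) = 0.6853
H(X,Z) = 1.2450 → H(X|Z) = 0.5597
H(Y,Z) = 1.2450 → H(Y|Z) = 0.5597
H(X,Y,Z) = 1.7541 → H(X,Y|Z) = 1.0688

I(X;Y|Z) = 0.5597 + 0.5597 - 1.0688 = 0.0506 nats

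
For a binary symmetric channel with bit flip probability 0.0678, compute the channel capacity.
0.6423 bits

For a binary symmetric channel (BSC) with error probability p:
Capacity C = 1 - H(p) bits per symbol

where H(p) = -p log₂(p) - (1-p) log₂(1-p) is the binary entropy function.

H(0.0678) = 0.3577 bits
C = 1 - 0.3577 = 0.6423 bits per symbol

This means we can reliably transmit up to 0.6423 bits of information per channel use.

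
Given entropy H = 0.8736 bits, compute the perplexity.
1.8322

Perplexity is 2^H (or exp(H) for natural log).

H = 0.8736 bits
Perplexity = 2^0.8736 = 1.8322

Interpretation: The model's uncertainty is equivalent to choosing uniformly among 1.8 options.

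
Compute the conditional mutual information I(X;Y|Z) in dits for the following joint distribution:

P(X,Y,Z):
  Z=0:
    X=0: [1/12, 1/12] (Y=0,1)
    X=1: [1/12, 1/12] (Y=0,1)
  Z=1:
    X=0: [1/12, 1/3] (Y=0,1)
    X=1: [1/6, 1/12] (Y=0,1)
0.0319 dits

Conditional mutual information: I(X;Y|Z) = H(X|Z) + H(Y|Z) - H(X,Y|Z)

H(Z) = 0.2764
H(X,Z) = 0.5683 → H(X|Z) = 0.2919
H(Y,Z) = 0.5683 → H(Y|Z) = 0.2919
H(X,Y,Z) = 0.8283 → H(X,Y|Z) = 0.5519

I(X;Y|Z) = 0.2919 + 0.2919 - 0.5519 = 0.0319 dits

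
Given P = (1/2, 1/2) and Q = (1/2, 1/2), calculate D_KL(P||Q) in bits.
0.0000 bits

KL divergence: D_KL(P||Q) = Σ p(x) log(p(x)/q(x))

Computing term by term:
  x=0: 1/2 × log_2[(1/2)/(1/2)] = 1/2 × 0.0000 = 0.0000
  x=1: 1/2 × log_2[(1/2)/(1/2)] = 1/2 × 0.0000 = 0.0000

D_KL(P||Q) = 0.0000 bits

Note: KL divergence is always non-negative and equals 0 iff P = Q.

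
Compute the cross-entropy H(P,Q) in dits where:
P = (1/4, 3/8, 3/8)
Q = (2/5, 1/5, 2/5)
0.5108 dits

Cross-entropy: H(P,Q) = -Σ p(x) log q(x)

Alternatively: H(P,Q) = H(P) + D_KL(P||Q)
H(P) = 0.4700 dits
D_KL(P||Q) = 0.0408 dits

H(P,Q) = 0.4700 + 0.0408 = 0.5108 dits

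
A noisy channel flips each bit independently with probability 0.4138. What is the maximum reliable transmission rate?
0.0215 bits

For a binary symmetric channel (BSC) with error probability p:
Capacity C = 1 - H(p) bits per symbol

where H(p) = -p log₂(p) - (1-p) log₂(1-p) is the binary entropy function.

H(0.4138) = 0.9785 bits
C = 1 - 0.9785 = 0.0215 bits per symbol

This means we can reliably transmit up to 0.0215 bits of information per channel use.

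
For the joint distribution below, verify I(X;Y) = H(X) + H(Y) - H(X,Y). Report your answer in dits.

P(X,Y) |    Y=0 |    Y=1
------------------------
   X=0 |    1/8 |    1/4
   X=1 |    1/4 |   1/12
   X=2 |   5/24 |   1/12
I(X;Y) = 0.0341 dits

Mutual information has multiple equivalent forms:
- I(X;Y) = H(X) - H(X|Y)
- I(X;Y) = H(Y) - H(Y|X)
- I(X;Y) = H(X) + H(Y) - H(X,Y)

Computing all quantities:
H(X) = 0.4749, H(Y) = 0.2950, H(X,Y) = 0.7357
H(X|Y) = 0.4407, H(Y|X) = 0.2609

Verification:
H(X) - H(X|Y) = 0.4749 - 0.4407 = 0.0341
H(Y) - H(Y|X) = 0.2950 - 0.2609 = 0.0341
H(X) + H(Y) - H(X,Y) = 0.4749 + 0.2950 - 0.7357 = 0.0341

All forms give I(X;Y) = 0.0341 dits. ✓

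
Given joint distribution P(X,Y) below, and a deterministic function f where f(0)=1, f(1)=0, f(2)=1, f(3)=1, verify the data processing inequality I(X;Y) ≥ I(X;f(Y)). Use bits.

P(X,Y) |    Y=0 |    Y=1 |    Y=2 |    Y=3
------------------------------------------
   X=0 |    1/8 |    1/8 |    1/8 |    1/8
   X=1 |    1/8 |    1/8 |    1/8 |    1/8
I(X;Y) = 0.0000, I(X;f(Y)) = 0.0000, inequality holds: 0.0000 ≥ 0.0000

Data Processing Inequality: For any Markov chain X → Y → Z, we have I(X;Y) ≥ I(X;Z).

Here Z = f(Y) is a deterministic function of Y, forming X → Y → Z.

Original I(X;Y) = 0.0000 bits

After applying f:
P(X,Z) where Z=f(Y):
- P(X,Z=0) = P(X,Y=1)
- P(X,Z=1) = P(X,Y=0) + P(X,Y=2) + P(X,Y=3)

I(X;Z) = I(X;f(Y)) = 0.0000 bits

Verification: 0.0000 ≥ 0.0000 ✓

Information cannot be created by processing; the function f can only lose information about X.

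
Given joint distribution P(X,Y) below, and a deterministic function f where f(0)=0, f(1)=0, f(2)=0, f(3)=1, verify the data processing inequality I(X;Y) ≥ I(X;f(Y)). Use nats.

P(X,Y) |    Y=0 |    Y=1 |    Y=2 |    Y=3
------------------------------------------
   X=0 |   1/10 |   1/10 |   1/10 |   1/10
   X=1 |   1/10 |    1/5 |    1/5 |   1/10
I(X;Y) = 0.0138, I(X;f(Y)) = 0.0051, inequality holds: 0.0138 ≥ 0.0051

Data Processing Inequality: For any Markov chain X → Y → Z, we have I(X;Y) ≥ I(X;Z).

Here Z = f(Y) is a deterministic function of Y, forming X → Y → Z.

Original I(X;Y) = 0.0138 nats

After applying f:
P(X,Z) where Z=f(Y):
- P(X,Z=0) = P(X,Y=0) + P(X,Y=1) + P(X,Y=2)
- P(X,Z=1) = P(X,Y=3)

I(X;Z) = I(X;f(Y)) = 0.0051 nats

Verification: 0.0138 ≥ 0.0051 ✓

Information cannot be created by processing; the function f can only lose information about X.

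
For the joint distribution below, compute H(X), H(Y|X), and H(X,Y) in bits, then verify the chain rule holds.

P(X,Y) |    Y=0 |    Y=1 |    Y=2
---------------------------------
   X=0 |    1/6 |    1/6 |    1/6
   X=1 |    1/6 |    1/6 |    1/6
H(X,Y) = 2.5850, H(X) = 1.0000, H(Y|X) = 1.5850 (all in bits)

Chain rule: H(X,Y) = H(X) + H(Y|X)

Left side — joint entropy directly:
H(X,Y) = -Σ p(x,y) log p(x,y) = 2.5850 bits

Right side — compute H(Y|X) from the conditional distributions:
P(X) = (1/2, 1/2), so H(X) = 1.0000 bits
H(Y|X) = Σ_x P(X=x) · H(Y|X=x):
  P(Y|X=0) = (1/3, 1/3, 1/3), H(Y|X=0) = 1.5850, weight P(X=0) = 1/2
  P(Y|X=1) = (1/3, 1/3, 1/3), H(Y|X=1) = 1.5850, weight P(X=1) = 1/2
H(Y|X) = 1.5850 bits

H(X) + H(Y|X) = 1.0000 + 1.5850 = 2.5850 bits

Both sides equal 2.5850 bits. ✓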